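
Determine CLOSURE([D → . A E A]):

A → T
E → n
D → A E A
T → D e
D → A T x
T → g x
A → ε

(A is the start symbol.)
{ [A → . T], [A → .], [D → . A E A], [D → . A T x], [T → . D e], [T → . g x] }

Start with: [D → . A E A]
  [D → . A E A] has the dot before A: add [A → . T], [A → .]
  [A → . T] has the dot before T: add [T → . D e], [T → . g x]
  [T → . D e] has the dot before D: add [D → . A T x]
No further items can be added.

CLOSURE = { [A → . T], [A → .], [D → . A E A], [D → . A T x], [T → . D e], [T → . g x] }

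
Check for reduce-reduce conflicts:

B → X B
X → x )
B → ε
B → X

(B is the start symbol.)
Yes — I2: [B → .] vs [B → X .]

Augment with B' → B and build the canonical LR(0) collection (I0 = CLOSURE({[B' → . B]}), then GOTO on every symbol after a dot until no new states appear). It has 6 states:
  I0: { [B → . X B], [B → . X], [B → .], [B' → . B], [X → . x )] }  — shift, reduce
  I1: { [B' → B .] }  — accept
  I2: { [B → . X B], [B → . X], [B → .], [B → X . B], [B → X .], [X → . x )] }  — shift, 2 reduces
  I3: { [X → x . )] }  — shift
  I4: { [X → x ) .] }  — reduce
  I5: { [B → X B .] }  — reduce

I2 contains complete items [B → .], [B → X .] — reduce-reduce conflict.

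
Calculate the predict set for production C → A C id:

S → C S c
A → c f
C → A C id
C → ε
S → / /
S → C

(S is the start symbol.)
{ 'c' }

PREDICT(C → A C id) = (FIRST(RHS) \ {ε}) ∪ (FOLLOW(C) if ε ∈ FIRST(RHS), i.e. RHS ⇒* ε)
FIRST(A) = { 'c' }
FIRST(A C id) = { 'c' }
ε ∉ FIRST(A C id), so FOLLOW(C) is not added.
PREDICT(C → A C id) = { 'c' }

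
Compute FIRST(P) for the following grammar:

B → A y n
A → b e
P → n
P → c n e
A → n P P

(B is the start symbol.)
{ 'c', 'n' }

To compute FIRST(P), examine every production with P on the left-hand side, reading each right-hand side left to right until a non-nullable symbol is reached.

From P → n:
  - n is a terminal: add 'n' and stop
From P → c n e:
  - c is a terminal: add 'c' and stop

Collecting: FIRST(P) = { 'c', 'n' }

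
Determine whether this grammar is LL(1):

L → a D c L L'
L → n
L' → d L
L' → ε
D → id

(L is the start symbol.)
No. Predict set conflict for L': { 'd' }

A grammar is LL(1) if for each non-terminal N with multiple productions, the predict sets of those productions are pairwise disjoint, where PREDICT(N → α) = (FIRST(α) \ {ε}) ∪ (FOLLOW(N) if α ⇒* ε).

Relevant sets:
  FOLLOW(L') = { $, 'd' }

For L:
  PREDICT(L → a D c L L') = { 'a' }
  PREDICT(L → n) = { 'n' }
For L':
  PREDICT(L' → d L) = { 'd' }
  PREDICT(L' → ε) = { $, 'd' }
D has a single production, so nothing to check there.

Conflict found: Predict set conflict for L': { 'd' }
The grammar is NOT LL(1).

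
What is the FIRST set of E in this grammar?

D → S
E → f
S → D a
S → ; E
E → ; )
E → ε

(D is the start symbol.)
From E → f:
  - f is a terminal: add 'f' and stop
From E → ; ):
  - ';' is a terminal: add ';' and stop
From E → ε:
  - ε-production, so ε ∈ FIRST(E)

Collecting: FIRST(E) = { ';', 'f', ε }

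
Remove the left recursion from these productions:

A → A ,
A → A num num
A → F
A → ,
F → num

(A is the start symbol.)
A → F A'
A → , A'
A' → , A'
A' → num num A'
A' → ε
F → num

A is directly left-recursive. The standard transformation for
  A → A α₁ | ... | A α_m | β₁ | ... | β_n
is
  A  → β₁ A' | ... | β_n A'
  A' → α₁ A' | ... | α_m A' | ε

A → F becomes A → F A'
A → , becomes A → , A'
A → A , becomes A' → , A'
A → A num num becomes A' → num num A'
Add A' → ε

Productions for other non-terminals are unchanged:
  F → num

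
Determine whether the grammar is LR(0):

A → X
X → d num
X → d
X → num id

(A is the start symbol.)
No. Shift-reduce conflict between [X → d .] and [X → d . num]

A grammar is LR(0) if no state in the canonical LR(0) collection has:
  - both a shift item (dot before a terminal) and a complete item (shift-reduce conflict), or
  - two or more complete items (reduce-reduce conflict; the accept item [A' → A .] counts as a complete item here).

Augment with A' → A and build the canonical LR(0) collection (I0 = CLOSURE({[A' → . A]}), then GOTO on every symbol after a dot until no new states appear). It has 7 states:
  I0: { [A → . X], [A' → . A], [X → . d num], [X → . d], [X → . num id] }  — shift
  I1: { [A' → A .] }  — accept
  I2: { [A → X .] }  — reduce
  I3: { [X → d . num], [X → d .] }  — shift, reduce
  I4: { [X → num . id] }  — shift
  I5: { [X → num id .] }  — reduce
  I6: { [X → d num .] }  — reduce

Conflict in state I3:
  Shift-reduce conflict between [X → d .] and [X → d . num]
So the grammar is NOT LR(0).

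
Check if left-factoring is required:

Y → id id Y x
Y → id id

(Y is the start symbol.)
Yes, Y has productions with common prefix 'id id'

Left-factoring is needed when two productions for the same non-terminal
share a common prefix on the right-hand side.

Productions for Y:
  Y → id id Y x
  Y → id id

Found common prefix 'id id' in productions for Y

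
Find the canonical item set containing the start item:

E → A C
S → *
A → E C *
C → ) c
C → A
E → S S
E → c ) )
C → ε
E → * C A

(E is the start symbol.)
First, augment the grammar with E' → E
I₀ = CLOSURE({ [E' → . E] }):
  [E' → . E] has the dot before E: add [E → . A C], [E → . S S], [E → . c ) )], [E → . * C A]
  [E → . A C] has the dot before A: add [A → . E C *]
  [E → . S S] has the dot before S: add [S → . *]
No further items can be added.

I₀ = { [A → . E C *], [E → . * C A], [E → . A C], [E → . S S], [E → . c ) )], [E' → . E], [S → . *] }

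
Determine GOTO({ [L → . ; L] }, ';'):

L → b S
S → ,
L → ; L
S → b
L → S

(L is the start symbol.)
GOTO(I, ';') = CLOSURE({ [A → αX.β] : [A → α.Xβ] ∈ I, X = ';' })

Items with dot before ';', with the dot advanced:
  [L → . ; L] → [L → ; . L]
Closure of the advanced items:
  [L → ; . L] has the dot before L: add [L → . b S], [L → . ; L], [L → . S]
  [L → . S] has the dot before S: add [S → . ,], [S → . b]

GOTO = { [L → . ; L], [L → . S], [L → . b S], [L → ; . L], [S → . ,], [S → . b] }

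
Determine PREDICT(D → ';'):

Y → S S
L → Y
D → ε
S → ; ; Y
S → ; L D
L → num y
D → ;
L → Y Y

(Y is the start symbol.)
{ ';' }

PREDICT(D → ';') = (FIRST(RHS) \ {ε}) ∪ (FOLLOW(D) if ε ∈ FIRST(RHS), i.e. RHS ⇒* ε)
FIRST(';') = { ';' }
ε ∉ FIRST(';'), so FOLLOW(D) is not added.
PREDICT(D → ';') = { ';' }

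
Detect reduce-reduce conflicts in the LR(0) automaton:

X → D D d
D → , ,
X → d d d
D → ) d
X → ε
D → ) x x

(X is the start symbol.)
No reduce-reduce conflicts

A reduce-reduce conflict occurs when an LR(0) state has two complete items [A → α .] and [B → β .] — both call for a reduction, and with no lookahead the parser cannot choose between them.

Augment with X' → X and build the canonical LR(0) collection (I0 = CLOSURE({[X' → . X]}), then GOTO on every symbol after a dot until no new states appear). It has 14 states:
  I0: { [D → . ) d], [D → . ) x x], [D → . , ,], [X → . D D d], [X → . d d d], [X → .], [X' → . X] }  — shift, reduce
  I1: { [D → ) . d], [D → ) . x x] }  — shift
  I2: { [D → , . ,] }  — shift
  I3: { [D → . ) d], [D → . ) x x], [D → . , ,], [X → D . D d] }  — shift
  I4: { [X' → X .] }  — accept
  I5: { [X → d . d d] }  — shift
  I6: { [X → d d . d] }  — shift
  I7: { [X → d d d .] }  — reduce
  I8: { [X → D D . d] }  — shift
  I9: { [X → D D d .] }  — reduce
  I10: { [D → , , .] }  — reduce
  I11: { [D → ) d .] }  — reduce
  I12: { [D → ) x . x] }  — shift
  I13: { [D → ) x x .] }  — reduce

No state contains more than one complete item.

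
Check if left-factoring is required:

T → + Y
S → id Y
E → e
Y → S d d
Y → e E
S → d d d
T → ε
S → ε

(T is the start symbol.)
No, left-factoring is not needed

Left-factoring is needed when two productions for the same non-terminal
share a common prefix on the right-hand side.

Productions for T:
  T → + Y
  T → ε
Productions for S:
  S → id Y
  S → d d d
  S → ε
Productions for Y:
  Y → S d d
  Y → e E

No common prefixes found.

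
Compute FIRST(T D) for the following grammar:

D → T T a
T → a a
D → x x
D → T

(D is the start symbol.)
{ 'a' }

FIRST sets of the non-terminals involved (from the grammar, by fixed-point iteration):
  FIRST(T) = { 'a' }

To compute FIRST(T D), process the symbols left to right:
Symbol T is a non-terminal. Add FIRST(T) \ {ε} = { 'a' }
T is not nullable (ε ∉ FIRST(T)), so stop here.
FIRST(T D) = { 'a' }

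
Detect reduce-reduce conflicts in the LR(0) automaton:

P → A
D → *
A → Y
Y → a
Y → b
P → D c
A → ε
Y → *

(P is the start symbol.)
Yes — I1: [D → * .] vs [Y → * .]

A reduce-reduce conflict occurs when an LR(0) state has two complete items [A → α .] and [B → β .] — both call for a reduction, and with no lookahead the parser cannot choose between them.

Augment with P' → P and build the canonical LR(0) collection (I0 = CLOSURE({[P' → . P]}), then GOTO on every symbol after a dot until no new states appear). It has 9 states:
  I0: { [A → . Y], [A → .], [D → . *], [P → . A], [P → . D c], [P' → . P], [Y → . *], [Y → . a], [Y → . b] }  — shift, reduce
  I1: { [D → * .], [Y → * .] }  — 2 reduces
  I2: { [P → A .] }  — reduce
  I3: { [P → D . c] }  — shift
  I4: { [P' → P .] }  — accept
  I5: { [A → Y .] }  — reduce
  I6: { [Y → a .] }  — reduce
  I7: { [Y → b .] }  — reduce
  I8: { [P → D c .] }  — reduce

I1 contains complete items [D → * .], [Y → * .] — reduce-reduce conflict.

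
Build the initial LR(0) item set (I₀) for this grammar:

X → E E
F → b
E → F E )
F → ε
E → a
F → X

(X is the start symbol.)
First, augment the grammar with X' → X
I₀ = CLOSURE({ [X' → . X] }):
  [X' → . X] has the dot before X: add [X → . E E]
  [X → . E E] has the dot before E: add [E → . F E )], [E → . a]
  [E → . F E )] has the dot before F: add [F → . b], [F → .], [F → . X]
No further items can be added.

I₀ = { [E → . F E )], [E → . a], [F → . X], [F → . b], [F → .], [X → . E E], [X' → . X] }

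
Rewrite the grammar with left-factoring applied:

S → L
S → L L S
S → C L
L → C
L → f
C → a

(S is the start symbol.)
Left-factoring transforms A → αβ₁ | αβ₂ into A → αA' and A' → β₁ | β₂
(α is the longest common prefix among the alternatives). Repeat until
no nonterminal has two alternatives with a common prefix.

Round 1: S has alternatives sharing prefix 'L'. Introduce S': S → L S'
  Add: S' → ε
  Add: S' → L S

No remaining common prefixes — done.

Resulting grammar:
S → L S'
S' → ε
S' → L S
S → C L
L → C
L → f
C → a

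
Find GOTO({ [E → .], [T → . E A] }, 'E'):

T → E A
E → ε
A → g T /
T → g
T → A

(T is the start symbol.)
{ [A → . g T /], [T → E . A] }

GOTO(I, 'E') = CLOSURE({ [A → αX.β] : [A → α.Xβ] ∈ I, X = 'E' })

Items with dot before 'E', with the dot advanced:
  [T → . E A] → [T → E . A]
Closure of the advanced items:
  [T → E . A] has the dot before A: add [A → . g T /]

GOTO = { [A → . g T /], [T → E . A] }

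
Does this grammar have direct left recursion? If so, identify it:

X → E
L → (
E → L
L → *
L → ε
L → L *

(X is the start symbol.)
X → E: starts with E
L → (: starts with '('
E → L: starts with L
L → *: starts with '*'
L → ε: starts with ε
L → L *: LEFT RECURSIVE (starts with L)

The grammar has direct left recursion on: L.

Answer: Yes, L is left-recursive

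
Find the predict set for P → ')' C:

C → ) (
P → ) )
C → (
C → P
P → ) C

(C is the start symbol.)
PREDICT(P → ')' C) = (FIRST(RHS) \ {ε}) ∪ (FOLLOW(P) if ε ∈ FIRST(RHS), i.e. RHS ⇒* ε)
FIRST(')' C) = { ')' }
ε ∉ FIRST(')' C), so FOLLOW(P) is not added.
PREDICT(P → ')' C) = { ')' }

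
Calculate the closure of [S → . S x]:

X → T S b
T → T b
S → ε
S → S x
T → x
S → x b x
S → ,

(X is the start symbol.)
{ [S → . ,], [S → . S x], [S → . x b x], [S → .] }

To compute CLOSURE, for each item [A → α.Bβ] where B is a non-terminal, add [B → .γ] for all productions B → γ; repeat for the newly added items until nothing changes.

Start with: [S → . S x]
  [S → . S x] has the dot before S: add [S → .], [S → . x b x], [S → . ,]
No further items can be added.

CLOSURE = { [S → . ,], [S → . S x], [S → . x b x], [S → .] }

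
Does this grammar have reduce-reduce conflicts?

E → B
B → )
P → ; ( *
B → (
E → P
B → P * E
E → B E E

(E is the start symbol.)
Augment with E' → E and build the canonical LR(0) collection (I0 = CLOSURE({[E' → . E]}), then GOTO on every symbol after a dot until no new states appear). It has 13 states:
  I0: { [B → . (], [B → . )], [B → . P * E], [E → . B E E], [E → . B], [E → . P], [E' → . E], [P → . ; ( *] }  — shift
  I1: { [B → ( .] }  — reduce
  I2: { [B → ) .] }  — reduce
  I3: { [P → ; . ( *] }  — shift
  I4: { [B → . (], [B → . )], [B → . P * E], [E → . B E E], [E → . B], [E → . P], [E → B . E E], [E → B .], [P → . ; ( *] }  — shift, reduce
  I5: { [E' → E .] }  — accept
  I6: { [B → P . * E], [E → P .] }  — shift, reduce
  I7: { [B → . (], [B → . )], [B → . P * E], [B → P * . E], [E → . B E E], [E → . B], [E → . P], [P → . ; ( *] }  — shift
  I8: { [B → P * E .] }  — reduce
  I9: { [B → . (], [B → . )], [B → . P * E], [E → . B E E], [E → . B], [E → . P], [E → B E . E], [P → . ; ( *] }  — shift
  I10: { [E → B E E .] }  — reduce
  I11: { [P → ; ( . *] }  — shift
  I12: { [P → ; ( * .] }  — reduce

No state contains more than one complete item.

Answer: No reduce-reduce conflicts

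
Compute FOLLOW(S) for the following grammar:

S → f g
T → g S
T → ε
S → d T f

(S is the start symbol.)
{ $, 'f' }

S is the start symbol, so $ ∈ FOLLOW(S).
In T → g S: S is at the end, add FOLLOW(T)

The FOLLOW sets referred to above (computed the same way, to a fixed point):
  FOLLOW(T) = { 'f' }

Taking the union: FOLLOW(S) = { $, 'f' }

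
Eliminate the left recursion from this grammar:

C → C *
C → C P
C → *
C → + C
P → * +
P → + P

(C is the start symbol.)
C → * C'
C → + C C'
C' → * C'
C' → P C'
C' → ε
P → * +
P → + P

C is directly left-recursive. The standard transformation for
  A → A α₁ | ... | A α_m | β₁ | ... | β_n
is
  A  → β₁ A' | ... | β_n A'
  A' → α₁ A' | ... | α_m A' | ε

C → * becomes C → * C'
C → + C becomes C → + C C'
C → C * becomes C' → * C'
C → C P becomes C' → P C'
Add C' → ε

Productions for other non-terminals are unchanged:
  P → * +
  P → + P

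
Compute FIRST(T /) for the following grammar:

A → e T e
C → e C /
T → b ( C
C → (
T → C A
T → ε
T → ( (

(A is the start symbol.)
FIRST sets of the non-terminals involved (from the grammar, by fixed-point iteration):
  FIRST(T) = { '(', 'b', 'e', ε }

To compute FIRST(T /), process the symbols left to right:
Symbol T is a non-terminal. Add FIRST(T) \ {ε} = { '(', 'b', 'e' }
T is nullable (ε ∈ FIRST(T)), continue to the next symbol.
Symbol / is a terminal. Add '/' and stop.
FIRST(T /) = { '(', '/', 'b', 'e' }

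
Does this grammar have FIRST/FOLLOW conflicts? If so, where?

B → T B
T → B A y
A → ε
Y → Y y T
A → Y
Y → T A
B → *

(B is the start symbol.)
Nullable non-terminals: A.
FIRST sets used below: FIRST(Y) = { '*' }

A: nullable alternative(s) A → ε; FOLLOW(A) = { 'y' }
  A → ε: FIRST \ {ε} = { } — this is the only nullable alternative, skip
  A → Y: FIRST \ {ε} = { '*' } — disjoint from FOLLOW(A)

B, T, Y have no nullable alternative, so no FIRST/FOLLOW check is needed there.

No FIRST/FOLLOW conflicts found.

Answer: No FIRST/FOLLOW conflicts.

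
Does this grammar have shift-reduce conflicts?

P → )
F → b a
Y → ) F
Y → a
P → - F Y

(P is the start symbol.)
Augment with P' → P and build the canonical LR(0) collection (I0 = CLOSURE({[P' → . P]}), then GOTO on every symbol after a dot until no new states appear). It has 11 states:
  I0: { [P → . )], [P → . - F Y], [P' → . P] }  — shift
  I1: { [P → ) .] }  — reduce
  I2: { [F → . b a], [P → - . F Y] }  — shift
  I3: { [P' → P .] }  — accept
  I4: { [P → - F . Y], [Y → . ) F], [Y → . a] }  — shift
  I5: { [F → b . a] }  — shift
  I6: { [F → b a .] }  — reduce
  I7: { [F → . b a], [Y → ) . F] }  — shift
  I8: { [P → - F Y .] }  — reduce
  I9: { [Y → a .] }  — reduce
  I10: { [Y → ) F .] }  — reduce

No state contains both a complete item and a shift item.

Answer: No shift-reduce conflicts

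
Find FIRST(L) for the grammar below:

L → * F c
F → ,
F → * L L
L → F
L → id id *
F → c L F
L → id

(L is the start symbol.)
To compute FIRST(L), examine every production with L on the left-hand side, reading each right-hand side left to right until a non-nullable symbol is reached.

FIRST sets of the other non-terminals involved (by the same procedure, iterated to a fixed point):
  FIRST(F) = { '*', ',', 'c' }

From L → * F c:
  - '*' is a terminal: add '*' and stop
From L → F:
  - F is a non-terminal: add FIRST(F) \ {ε} = { '*', ',', 'c' }
    F is not nullable, so stop
From L → id id *:
  - id is a terminal: add 'id' and stop
From L → id:
  - id is a terminal: add 'id' and stop

Collecting: FIRST(L) = { '*', ',', 'c', 'id' }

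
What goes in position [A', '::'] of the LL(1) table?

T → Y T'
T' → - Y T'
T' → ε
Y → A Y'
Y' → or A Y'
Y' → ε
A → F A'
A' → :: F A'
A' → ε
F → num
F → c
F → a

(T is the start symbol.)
To find M[A', '::'], we find productions for A' where '::' is in the predict set (PREDICT(N → α) = (FIRST(α) \ {ε}) ∪ (FOLLOW(N) if α ⇒* ε)).

Relevant sets:
  FOLLOW(A') = { $, '-', 'or' }

A' → :: F A': PREDICT = { '::' }
  '::' is in predict set, so this production goes in M[A', '::']
A' → ε: PREDICT = { $, '-', 'or' }

M[A', '::'] = A' → :: F A'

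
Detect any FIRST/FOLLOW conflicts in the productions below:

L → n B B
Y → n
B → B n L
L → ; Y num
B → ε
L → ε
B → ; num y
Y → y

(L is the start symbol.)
Yes. L → n B B with FOLLOW(L) on { 'n' }; L → ';' Y num with FOLLOW(L) on { ';' }; B → B n L with FOLLOW(B) on { ';', 'n' }; B → ';' num y with FOLLOW(B) on { ';' }

A FIRST/FOLLOW conflict occurs when a non-terminal N has a nullable alternative N → β (β ⇒* ε) and another alternative N → α with FIRST(α) ∩ FOLLOW(N) ≠ ∅: on such a lookahead the parser cannot decide between expanding α and letting N vanish via β.

Nullable non-terminals: B, L.
FIRST sets used below: FIRST(B) = { ';', 'n', ε }

B: nullable alternative(s) B → ε; FOLLOW(B) = { $, ';', 'n' }
  B → B n L: FIRST \ {ε} = { ';', 'n' } — overlaps FOLLOW(B) on { ';', 'n' }: CONFLICT
  B → ε: FIRST \ {ε} = { } — this is the only nullable alternative, skip
  B → ; num y: FIRST \ {ε} = { ';' } — overlaps FOLLOW(B) on { ';' }: CONFLICT

L: nullable alternative(s) L → ε; FOLLOW(L) = { $, ';', 'n' }
  L → n B B: FIRST \ {ε} = { 'n' } — overlaps FOLLOW(L) on { 'n' }: CONFLICT
  L → ; Y num: FIRST \ {ε} = { ';' } — overlaps FOLLOW(L) on { ';' }: CONFLICT
  L → ε: FIRST \ {ε} = { } — this is the only nullable alternative, skip

Y has no nullable alternative, so no FIRST/FOLLOW check is needed there.

So the grammar has 4 FIRST/FOLLOW conflicts (marked CONFLICT above).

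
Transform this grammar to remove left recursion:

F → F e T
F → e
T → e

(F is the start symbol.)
F is directly left-recursive. The standard transformation for
  A → A α₁ | ... | A α_m | β₁ | ... | β_n
is
  A  → β₁ A' | ... | β_n A'
  A' → α₁ A' | ... | α_m A' | ε

F → e becomes F → e F'
F → F e T becomes F' → e T F'
Add F' → ε

Productions for other non-terminals are unchanged:
  T → e

Resulting grammar:
F → e F'
F' → e T F'
F' → ε
T → e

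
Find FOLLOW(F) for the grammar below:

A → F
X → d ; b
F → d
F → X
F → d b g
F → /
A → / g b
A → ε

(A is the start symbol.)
In A → F: F is at the end, add FOLLOW(A)

The FOLLOW sets referred to above (computed the same way, to a fixed point):
  FOLLOW(A) = { $ }

Taking the union: FOLLOW(F) = { $ }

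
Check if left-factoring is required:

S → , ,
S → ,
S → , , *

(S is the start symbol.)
Left-factoring is needed when two productions for the same non-terminal
share a common prefix on the right-hand side.

Productions for S:
  S → , ,
  S → ,
  S → , , *

Found common prefix ',' in productions for S

Answer: Yes, S has productions with common prefix ','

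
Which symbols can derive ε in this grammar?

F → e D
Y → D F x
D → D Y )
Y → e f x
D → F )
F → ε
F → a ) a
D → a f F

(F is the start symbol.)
{ 'F' }

A non-terminal is nullable if it can derive ε (the empty string): either it has an ε-production, or it has a production whose right-hand side consists entirely of nullable non-terminals.

ε-productions: F → ε
So F is immediately nullable.
No further non-terminal can be added: every production for the remaining non-terminals contains a terminal or a non-nullable non-terminal.
Nullable = { 'F' }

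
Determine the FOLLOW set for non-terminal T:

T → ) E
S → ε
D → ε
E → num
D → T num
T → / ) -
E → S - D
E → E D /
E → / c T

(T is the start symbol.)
T is the start symbol, so $ ∈ FOLLOW(T).
In D → T num: T is followed by num, add FIRST(num) \ {ε} = { 'num' }
In E → / c T: T is at the end, add FOLLOW(E)

The FOLLOW sets referred to above (computed the same way, to a fixed point):
  FOLLOW(E) = { $, ')', '/', 'num' }

Taking the union: FOLLOW(T) = { $, ')', '/', 'num' }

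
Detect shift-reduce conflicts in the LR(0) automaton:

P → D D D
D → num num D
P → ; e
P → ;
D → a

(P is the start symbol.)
Augment with P' → P and build the canonical LR(0) collection (I0 = CLOSURE({[P' → . P]}), then GOTO on every symbol after a dot until no new states appear). It has 11 states:
  I0: { [D → . a], [D → . num num D], [P → . ; e], [P → . ;], [P → . D D D], [P' → . P] }  — shift
  I1: { [P → ; . e], [P → ; .] }  — shift, reduce
  I2: { [D → . a], [D → . num num D], [P → D . D D] }  — shift
  I3: { [P' → P .] }  — accept
  I4: { [D → a .] }  — reduce
  I5: { [D → num . num D] }  — shift
  I6: { [D → . a], [D → . num num D], [D → num num . D] }  — shift
  I7: { [D → num num D .] }  — reduce
  I8: { [D → . a], [D → . num num D], [P → D D . D] }  — shift
  I9: { [P → D D D .] }  — reduce
  I10: { [P → ; e .] }  — reduce

I1 contains reduce item [P → ; .] and shift item [P → ; . e] — shift-reduce conflict.

Answer: Yes — I1: [P → ; .] vs [P → ; . e]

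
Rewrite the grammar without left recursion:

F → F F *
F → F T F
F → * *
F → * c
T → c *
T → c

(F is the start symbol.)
F is directly left-recursive. The standard transformation for
  A → A α₁ | ... | A α_m | β₁ | ... | β_n
is
  A  → β₁ A' | ... | β_n A'
  A' → α₁ A' | ... | α_m A' | ε

F → * * becomes F → * * F'
F → * c becomes F → * c F'
F → F F * becomes F' → F * F'
F → F T F becomes F' → T F F'
Add F' → ε

Productions for other non-terminals are unchanged:
  T → c *
  T → c

Resulting grammar:
F → * * F'
F → * c F'
F' → F * F'
F' → T F F'
F' → ε
T → c *
T → c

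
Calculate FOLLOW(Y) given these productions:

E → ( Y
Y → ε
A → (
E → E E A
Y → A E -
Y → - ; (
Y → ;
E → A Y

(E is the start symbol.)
{ $, '(', '-' }

To compute FOLLOW(Y), find every occurrence of Y on a right-hand side N → α Y β: add FIRST(β) \ {ε}, and if β is empty or nullable also add FOLLOW(N). Iterate to a fixed point.

In E → ( Y: Y is at the end, add FOLLOW(E)
In E → A Y: Y is at the end, add FOLLOW(E)

The FOLLOW sets referred to above (computed the same way, to a fixed point):
  FOLLOW(E) = { $, '(', '-' }

Taking the union: FOLLOW(Y) = { $, '(', '-' }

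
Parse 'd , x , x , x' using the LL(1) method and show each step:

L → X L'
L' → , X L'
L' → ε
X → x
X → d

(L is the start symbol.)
Stack is shown with the top on the left.

Stack     Input            Action
---------------------------------
L $       d , x , x , x $  output L → X L'
X L' $    d , x , x , x $  output X → d
d L' $    d , x , x , x $  match 'd'
L' $      , x , x , x $    output L' → , X L'
, X L' $  , x , x , x $    match ','
X L' $    x , x , x $      output X → x
x L' $    x , x , x $      match 'x'
L' $      , x , x $        output L' → , X L'
, X L' $  , x , x $        match ','
X L' $    x , x $          output X → x
x L' $    x , x $          match 'x'
L' $      , x $            output L' → , X L'
, X L' $  , x $            match ','
X L' $    x $              output X → x
x L' $    x $              match 'x'
L' $      $                output L' → ε
$         $                accept

The string is accepted.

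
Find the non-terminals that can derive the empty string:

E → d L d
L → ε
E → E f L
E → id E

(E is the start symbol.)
A non-terminal is nullable if it can derive ε (the empty string): either it has an ε-production, or it has a production whose right-hand side consists entirely of nullable non-terminals.

ε-productions: L → ε
So L is immediately nullable.
No further non-terminal can be added: every production for the remaining non-terminals contains a terminal or a non-nullable non-terminal.
Nullable = { 'L' }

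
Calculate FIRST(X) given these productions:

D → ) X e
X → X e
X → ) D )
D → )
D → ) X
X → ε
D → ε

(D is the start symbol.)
To compute FIRST(X), examine every production with X on the left-hand side, reading each right-hand side left to right until a non-nullable symbol is reached.

From X → X e:
  - X is the symbol being defined: contributes nothing new
    X is nullable, so continue to the next symbol
  - e is a terminal: add 'e' and stop
From X → ) D ):
  - ')' is a terminal: add ')' and stop
From X → ε:
  - ε-production, so ε ∈ FIRST(X)

Collecting: FIRST(X) = { ')', 'e', ε }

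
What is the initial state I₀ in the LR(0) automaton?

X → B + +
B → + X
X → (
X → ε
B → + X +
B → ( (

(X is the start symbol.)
First, augment the grammar with X' → X
I₀ = CLOSURE({ [X' → . X] }):
  [X' → . X] has the dot before X: add [X → . B + +], [X → . (], [X → .]
  [X → . B + +] has the dot before B: add [B → . + X], [B → . + X +], [B → . ( (]
No further items can be added.

I₀ = { [B → . ( (], [B → . + X +], [B → . + X], [X → . (], [X → . B + +], [X → .], [X' → . X] }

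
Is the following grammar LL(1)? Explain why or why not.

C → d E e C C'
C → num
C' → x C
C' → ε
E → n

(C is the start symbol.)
A grammar is LL(1) if for each non-terminal N with multiple productions, the predict sets of those productions are pairwise disjoint, where PREDICT(N → α) = (FIRST(α) \ {ε}) ∪ (FOLLOW(N) if α ⇒* ε).

Relevant sets:
  FOLLOW(C') = { $, 'x' }

For C:
  PREDICT(C → d E e C C') = { 'd' }
  PREDICT(C → num) = { 'num' }
For C':
  PREDICT(C' → x C) = { 'x' }
  PREDICT(C' → ε) = { $, 'x' }
E has a single production, so nothing to check there.

Conflict found: Predict set conflict for C': { 'x' }
The grammar is NOT LL(1).

Answer: No. Predict set conflict for C': { 'x' }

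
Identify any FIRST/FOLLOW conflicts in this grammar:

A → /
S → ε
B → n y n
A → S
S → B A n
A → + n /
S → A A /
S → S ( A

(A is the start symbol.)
A FIRST/FOLLOW conflict occurs when a non-terminal N has a nullable alternative N → β (β ⇒* ε) and another alternative N → α with FIRST(α) ∩ FOLLOW(N) ≠ ∅: on such a lookahead the parser cannot decide between expanding α and letting N vanish via β.

Nullable non-terminals: A, S.
FIRST sets used below: FIRST(S) = { '(', '+', '/', 'n', ε }, FIRST(B) = { 'n' }, FIRST(A) = { '(', '+', '/', 'n', ε }

A: nullable alternative(s) A → S; FOLLOW(A) = { $, '(', '+', '/', 'n' }
  A → /: FIRST \ {ε} = { '/' } — overlaps FOLLOW(A) on { '/' }: CONFLICT
  A → S: FIRST \ {ε} = { '(', '+', '/', 'n' } — this is the only nullable alternative, skip
  A → + n /: FIRST \ {ε} = { '+' } — overlaps FOLLOW(A) on { '+' }: CONFLICT

S: nullable alternative(s) S → ε; FOLLOW(S) = { $, '(', '+', '/', 'n' }
  S → ε: FIRST \ {ε} = { } — this is the only nullable alternative, skip
  S → B A n: FIRST \ {ε} = { 'n' } — overlaps FOLLOW(S) on { 'n' }: CONFLICT
  S → A A /: FIRST \ {ε} = { '(', '+', '/', 'n' } — overlaps FOLLOW(S) on { '(', '+', '/', 'n' }: CONFLICT
  S → S ( A: FIRST \ {ε} = { '(', '+', '/', 'n' } — overlaps FOLLOW(S) on { '(', '+', '/', 'n' }: CONFLICT

B has no nullable alternative, so no FIRST/FOLLOW check is needed there.

So the grammar has 5 FIRST/FOLLOW conflicts (marked CONFLICT above).

Answer: Yes. A → '/' with FOLLOW(A) on { '/' }; A → '+' n '/' with FOLLOW(A) on { '+' }; S → B A n with FOLLOW(S) on { 'n' }; S → A A '/' with FOLLOW(S) on { '(', '+', '/', 'n' }; S → S '(' A with FOLLOW(S) on { '(', '+', '/', 'n' }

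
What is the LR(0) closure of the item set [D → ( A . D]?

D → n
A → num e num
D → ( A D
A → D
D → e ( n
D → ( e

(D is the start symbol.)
{ [D → ( A . D], [D → . ( A D], [D → . ( e], [D → . e ( n], [D → . n] }

To compute CLOSURE, for each item [A → α.Bβ] where B is a non-terminal, add [B → .γ] for all productions B → γ; repeat for the newly added items until nothing changes.

Start with: [D → ( A . D]
  [D → ( A . D] has the dot before D: add [D → . n], [D → . ( A D], [D → . e ( n], [D → . ( e]
No further items can be added.

CLOSURE = { [D → ( A . D], [D → . ( A D], [D → . ( e], [D → . e ( n], [D → . n] }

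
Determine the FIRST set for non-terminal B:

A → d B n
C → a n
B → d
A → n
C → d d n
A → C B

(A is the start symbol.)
From B → d:
  - d is a terminal: add 'd' and stop

Collecting: FIRST(B) = { 'd' }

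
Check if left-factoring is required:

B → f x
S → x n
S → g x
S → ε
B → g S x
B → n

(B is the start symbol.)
Left-factoring is needed when two productions for the same non-terminal
share a common prefix on the right-hand side.

Productions for B:
  B → f x
  B → g S x
  B → n
Productions for S:
  S → x n
  S → g x
  S → ε

No common prefixes found.

Answer: No, left-factoring is not needed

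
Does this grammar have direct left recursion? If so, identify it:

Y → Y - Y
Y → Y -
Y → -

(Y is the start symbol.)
Direct left recursion occurs when N → N α for some non-terminal N (the right-hand side begins with the left-hand side itself).

Y → Y - Y: LEFT RECURSIVE (starts with Y)
Y → Y -: LEFT RECURSIVE (starts with Y)
Y → -: starts with '-'

The grammar has direct left recursion on: Y.

Answer: Yes, Y is left-recursive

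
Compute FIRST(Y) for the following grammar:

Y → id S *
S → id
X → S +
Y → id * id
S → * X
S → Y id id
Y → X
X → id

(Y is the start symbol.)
{ '*', 'id' }

To compute FIRST(Y), examine every production with Y on the left-hand side, reading each right-hand side left to right until a non-nullable symbol is reached.

FIRST sets of the other non-terminals involved (by the same procedure, iterated to a fixed point):
  FIRST(X) = { '*', 'id' }

From Y → id S *:
  - id is a terminal: add 'id' and stop
From Y → id * id:
  - id is a terminal: add 'id' and stop
From Y → X:
  - X is a non-terminal: add FIRST(X) \ {ε} = { '*', 'id' }
    X is not nullable, so stop

Collecting: FIRST(Y) = { '*', 'id' }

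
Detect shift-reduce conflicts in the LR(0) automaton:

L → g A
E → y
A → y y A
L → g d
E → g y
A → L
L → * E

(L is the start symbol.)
Augment with L' → L and build the canonical LR(0) collection (I0 = CLOSURE({[L' → . L]}), then GOTO on every symbol after a dot until no new states appear). It has 14 states:
  I0: { [L → . * E], [L → . g A], [L → . g d], [L' → . L] }  — shift
  I1: { [E → . g y], [E → . y], [L → * . E] }  — shift
  I2: { [L' → L .] }  — accept
  I3: { [A → . L], [A → . y y A], [L → . * E], [L → . g A], [L → . g d], [L → g . A], [L → g . d] }  — shift
  I4: { [L → g A .] }  — reduce
  I5: { [A → L .] }  — reduce
  I6: { [L → g d .] }  — reduce
  I7: { [A → y . y A] }  — shift
  I8: { [A → . L], [A → . y y A], [A → y y . A], [L → . * E], [L → . g A], [L → . g d] }  — shift
  I9: { [A → y y A .] }  — reduce
  I10: { [L → * E .] }  — reduce
  I11: { [E → g . y] }  — shift
  I12: { [E → y .] }  — reduce
  I13: { [E → g y .] }  — reduce

No state contains both a complete item and a shift item.

Answer: No shift-reduce conflicts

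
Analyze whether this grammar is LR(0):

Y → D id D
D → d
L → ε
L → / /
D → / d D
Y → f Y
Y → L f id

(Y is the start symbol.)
No. Shift-reduce conflict between [L → .] and [D → . / d D]

Augment with Y' → Y and build the canonical LR(0) collection (I0 = CLOSURE({[Y' → . Y]}), then GOTO on every symbol after a dot until no new states appear). It has 16 states:
  I0: { [D → . / d D], [D → . d], [L → . / /], [L → .], [Y → . D id D], [Y → . L f id], [Y → . f Y], [Y' → . Y] }  — shift, reduce
  I1: { [D → / . d D], [L → / . /] }  — shift
  I2: { [Y → D . id D] }  — shift
  I3: { [Y → L . f id] }  — shift
  I4: { [Y' → Y .] }  — accept
  I5: { [D → d .] }  — reduce
  I6: { [D → . / d D], [D → . d], [L → . / /], [L → .], [Y → . D id D], [Y → . L f id], [Y → . f Y], [Y → f . Y] }  — shift, reduce
  I7: { [Y → f Y .] }  — reduce
  I8: { [Y → L f . id] }  — shift
  I9: { [Y → L f id .] }  — reduce
  I10: { [D → . / d D], [D → . d], [Y → D id . D] }  — shift
  I11: { [D → / . d D] }  — shift
  I12: { [Y → D id D .] }  — reduce
  I13: { [D → . / d D], [D → . d], [D → / d . D] }  — shift
  I14: { [D → / d D .] }  — reduce
  I15: { [L → / / .] }  — reduce

Conflict in state I0:
  Shift-reduce conflict between [L → .] and [D → . / d D]
So the grammar is NOT LR(0).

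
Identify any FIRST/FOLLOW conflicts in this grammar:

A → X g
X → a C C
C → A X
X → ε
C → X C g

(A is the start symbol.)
Yes. X → a C C with FOLLOW(X) on { 'a' }

A FIRST/FOLLOW conflict occurs when a non-terminal N has a nullable alternative N → β (β ⇒* ε) and another alternative N → α with FIRST(α) ∩ FOLLOW(N) ≠ ∅: on such a lookahead the parser cannot decide between expanding α and letting N vanish via β.

Nullable non-terminals: X.

X: nullable alternative(s) X → ε; FOLLOW(X) = { 'a', 'g' }
  X → a C C: FIRST \ {ε} = { 'a' } — overlaps FOLLOW(X) on { 'a' }: CONFLICT
  X → ε: FIRST \ {ε} = { } — this is the only nullable alternative, skip

A, C have no nullable alternative, so no FIRST/FOLLOW check is needed there.

So the grammar has 1 FIRST/FOLLOW conflict (marked CONFLICT above).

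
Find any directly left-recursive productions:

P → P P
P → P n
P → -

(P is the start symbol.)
Yes, P is left-recursive

Direct left recursion occurs when N → N α for some non-terminal N (the right-hand side begins with the left-hand side itself).

P → P P: LEFT RECURSIVE (starts with P)
P → P n: LEFT RECURSIVE (starts with P)
P → -: starts with '-'

The grammar has direct left recursion on: P.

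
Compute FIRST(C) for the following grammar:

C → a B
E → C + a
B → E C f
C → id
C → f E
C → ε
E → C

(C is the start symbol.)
{ 'a', 'f', 'id', ε }

To compute FIRST(C), examine every production with C on the left-hand side, reading each right-hand side left to right until a non-nullable symbol is reached.

From C → a B:
  - a is a terminal: add 'a' and stop
From C → id:
  - id is a terminal: add 'id' and stop
From C → f E:
  - f is a terminal: add 'f' and stop
From C → ε:
  - ε-production, so ε ∈ FIRST(C)

Collecting: FIRST(C) = { 'a', 'f', 'id', ε }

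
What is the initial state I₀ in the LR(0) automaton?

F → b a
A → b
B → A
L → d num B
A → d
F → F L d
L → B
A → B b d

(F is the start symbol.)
First, augment the grammar with F' → F
I₀ = CLOSURE({ [F' → . F] }):
  [F' → . F] has the dot before F: add [F → . b a], [F → . F L d]
No further items can be added.

I₀ = { [F → . F L d], [F → . b a], [F' → . F] }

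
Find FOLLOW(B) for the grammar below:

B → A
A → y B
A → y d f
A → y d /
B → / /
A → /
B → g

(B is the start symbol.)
B is the start symbol, so $ ∈ FOLLOW(B).
In A → y B: B is at the end, add FOLLOW(A)

The FOLLOW sets referred to above (computed the same way, to a fixed point):
  FOLLOW(A) = { $ }

Taking the union: FOLLOW(B) = { $ }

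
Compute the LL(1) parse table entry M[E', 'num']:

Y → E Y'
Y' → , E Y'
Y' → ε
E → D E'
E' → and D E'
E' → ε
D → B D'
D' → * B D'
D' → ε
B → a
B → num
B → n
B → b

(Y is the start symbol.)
To find M[E', 'num'], we find productions for E' where 'num' is in the predict set (PREDICT(N → α) = (FIRST(α) \ {ε}) ∪ (FOLLOW(N) if α ⇒* ε)).

Relevant sets:
  FOLLOW(E') = { $, ',' }

E' → and D E': PREDICT = { 'and' }
E' → ε: PREDICT = { $, ',' }

M[E', 'num'] is empty (no production applies)

Answer: Empty (error entry)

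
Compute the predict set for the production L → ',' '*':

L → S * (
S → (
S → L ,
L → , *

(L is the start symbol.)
{ ',' }

PREDICT(L → ',' '*') = (FIRST(RHS) \ {ε}) ∪ (FOLLOW(L) if ε ∈ FIRST(RHS), i.e. RHS ⇒* ε)
FIRST(',' '*') = { ',' }
ε ∉ FIRST(',' '*'), so FOLLOW(L) is not added.
PREDICT(L → ',' '*') = { ',' }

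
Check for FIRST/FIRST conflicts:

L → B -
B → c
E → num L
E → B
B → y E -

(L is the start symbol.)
No FIRST/FIRST conflicts.

FIRST sets of the non-terminals at (or reachable through a nullable prefix from) the front of some alternative:
  FIRST(B) = { 'c', 'y' }

Productions for B:
  B → c: FIRST = { 'c' }
  B → y E -: FIRST = { 'y' }
Productions for E:
  E → num L: FIRST = { 'num' }
  E → B: FIRST = { 'c', 'y' }
L has only one production, so no FIRST/FIRST conflict is possible there.

All alternatives of each non-terminal have pairwise disjoint FIRST sets.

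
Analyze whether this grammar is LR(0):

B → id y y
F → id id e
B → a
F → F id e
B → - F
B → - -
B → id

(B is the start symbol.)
Augment with B' → B and build the canonical LR(0) collection (I0 = CLOSURE({[B' → . B]}), then GOTO on every symbol after a dot until no new states appear). It has 14 states:
  I0: { [B → . - -], [B → . - F], [B → . a], [B → . id y y], [B → . id], [B' → . B] }  — shift
  I1: { [B → - . -], [B → - . F], [F → . F id e], [F → . id id e] }  — shift
  I2: { [B' → B .] }  — accept
  I3: { [B → a .] }  — reduce
  I4: { [B → id . y y], [B → id .] }  — shift, reduce
  I5: { [B → id y . y] }  — shift
  I6: { [B → id y y .] }  — reduce
  I7: { [B → - - .] }  — reduce
  I8: { [B → - F .], [F → F . id e] }  — shift, reduce
  I9: { [F → id . id e] }  — shift
  I10: { [F → id id . e] }  — shift
  I11: { [F → id id e .] }  — reduce
  I12: { [F → F id . e] }  — shift
  I13: { [F → F id e .] }  — reduce

Conflict in state I4:
  Shift-reduce conflict between [B → id .] and [B → id . y y]
So the grammar is NOT LR(0).

Answer: No. Shift-reduce conflict between [B → id .] and [B → id . y y]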